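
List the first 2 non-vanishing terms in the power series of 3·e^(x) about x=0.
3·x + 3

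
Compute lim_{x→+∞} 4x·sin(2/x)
As x → +∞: let u = 2/x → 0⁺; then 4·x·sin(2/x) = 4·2·sin(u)/u → 4·2·1 = 8.
Limit = 8.

Final answer: 8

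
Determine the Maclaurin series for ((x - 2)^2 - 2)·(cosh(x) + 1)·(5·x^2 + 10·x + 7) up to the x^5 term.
-16·x^5/3 - 11·x^4/12 - 24·x^3 - 39·x^2 - 16·x + 28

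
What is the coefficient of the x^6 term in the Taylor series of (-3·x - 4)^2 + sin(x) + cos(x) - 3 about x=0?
Expand to order 6: (-3·x - 4)^2 + sin(x) + cos(x) - 3 = -x^6/720 + x^5/120 + x^4/24 - x^3/6 + 17·x^2/2 + 25·x + 14 + O(x^7).
The coefficient of x^6 is -1/720.

Final answer: -1/720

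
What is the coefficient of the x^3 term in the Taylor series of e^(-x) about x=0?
Expand to order 3: e^(-x) = -x^3/6 + x^2/2 - x + 1 + O(x^4).
The coefficient of x^3 is -1/6.

Final answer: -1/6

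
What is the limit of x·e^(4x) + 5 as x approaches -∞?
The product is a 0·∞ indeterminate form at x → -∞.
Rewrite the product as x / e^(-4x) (an ∞/∞ form) and apply L'Hôpital, or use the standard hierarchy e^(4|x|) ≫ |x| as x → -∞.
The indeterminate product → 0, so the limit = 5.

Final answer: 5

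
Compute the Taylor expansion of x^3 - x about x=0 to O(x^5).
x^3 - x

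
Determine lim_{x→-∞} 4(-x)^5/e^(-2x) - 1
The quotient is an ∞/∞ indeterminate form as x → -∞.
Compare growth rates of the dominant terms (exponentials ≫ polynomials ≫ logarithms), or apply L'Hôpital's rule; the quotient → 0.
Adding the constant: 0 - 1 = -1. Limit = -1.

Final answer: -1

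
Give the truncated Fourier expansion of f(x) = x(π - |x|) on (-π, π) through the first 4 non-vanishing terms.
8·sin(x)/π + 8·sin(3·x)/(27·π) + 8·sin(5·x)/(125·π) + 8·sin(7·x)/(343·π)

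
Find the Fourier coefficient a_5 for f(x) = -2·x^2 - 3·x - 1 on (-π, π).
a_5 = (1/π) ∫_{-π}^{π} f(x)·cos(5x) dx.
Evaluate the integral (use parity and integration by parts as needed): a_5 = 8/25.

Final answer: 8/25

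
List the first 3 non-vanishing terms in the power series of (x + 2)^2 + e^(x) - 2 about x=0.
3·x^2/2 + 5·x + 3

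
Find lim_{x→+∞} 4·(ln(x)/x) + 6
Evaluate the dominant behaviour as x → +∞; each term tends to a finite value or vanishes.
Limit = 6.

Final answer: 6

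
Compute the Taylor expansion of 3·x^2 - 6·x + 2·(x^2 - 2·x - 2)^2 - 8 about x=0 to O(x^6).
2·x^4 - 8·x^3 + 3·x^2 + 10·x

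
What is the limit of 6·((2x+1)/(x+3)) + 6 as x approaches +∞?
Evaluate the dominant behaviour as x → +∞; each term tends to a finite value or vanishes.
Limit = 18.

Final answer: 18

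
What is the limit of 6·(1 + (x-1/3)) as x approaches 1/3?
Direct substitution at x = 1/3 gives 6.

Final answer: 6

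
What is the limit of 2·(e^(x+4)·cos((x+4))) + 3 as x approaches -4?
Direct substitution at x = -4 gives 5.

Final answer: 5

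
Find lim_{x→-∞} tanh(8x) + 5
Evaluate the dominant behaviour as x → -∞; each term tends to a finite value or vanishes.
Limit = 4.

Final answer: 4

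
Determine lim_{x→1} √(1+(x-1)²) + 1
Direct substitution at x = 1 gives 2.

Final answer: 2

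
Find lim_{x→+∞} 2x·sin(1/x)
As x → +∞: let u = 1/x → 0⁺; then 2·x·sin(1/x) = 2·1·sin(u)/u → 2·1·1 = 2.
Limit = 2.

Final answer: 2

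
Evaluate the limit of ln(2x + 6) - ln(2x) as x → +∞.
This is an ∞ − ∞ indeterminate form.
Combine the logarithms: ln(2x+6) − ln(2x) = ln((2x+6)/(2x)) = ln(1 + 6/(2x)) → ln(1) = 0.
Limit = 0.

Final answer: 0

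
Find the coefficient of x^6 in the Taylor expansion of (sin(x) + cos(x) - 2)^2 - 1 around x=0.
Expand to order 6: (sin(x) + cos(x) - 2)^2 - 1 = x^6/180 + 7·x^5/30 - x^4/6 - 2·x^3/3 + 2·x^2 - 2·x + O(x^7).
The coefficient of x^6 is 1/180.

Final answer: 1/180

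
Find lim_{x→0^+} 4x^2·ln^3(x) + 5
The product is a 0·∞ indeterminate form at x → 0⁺.
Rewrite the product as 4·ln^3(x) / x^(-2) and apply L'Hôpital, or use the standard hierarchy x^(-2) ≫ |ln x|^3 as x → 0⁺.
The indeterminate product → 0, so the limit = 5.

Final answer: 5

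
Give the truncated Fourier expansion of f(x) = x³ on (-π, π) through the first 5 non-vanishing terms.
(-12 + 2·π^2)·sin(x) + (3/2 - π^2)·sin(2·x) + (-4/9 + 2·π^2/3)·sin(3·x) + (3/16 - π^2/2)·sin(4·x) + (-12/125 + 2·π^2/5)·sin(5·x)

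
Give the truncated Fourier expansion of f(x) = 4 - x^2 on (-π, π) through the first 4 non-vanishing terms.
4·cos(x) - cos(2·x) + 4·cos(3·x)/9 - π^2/3 + 4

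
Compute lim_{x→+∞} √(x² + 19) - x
This is an ∞ − ∞ indeterminate form.
Multiply and divide by the conjugate √(x²+19) + x; the x² terms cancel, leaving 19/(√(x²+19)+x) → 0.
Limit = 0.

Final answer: 0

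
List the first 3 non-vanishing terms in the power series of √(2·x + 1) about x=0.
-x^2/2 + x + 1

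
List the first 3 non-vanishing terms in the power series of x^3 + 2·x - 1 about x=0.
x^3 + 2·x - 1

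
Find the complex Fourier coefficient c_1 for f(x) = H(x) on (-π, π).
Compute the real Fourier coefficients first: a_1 = 0, b_1 = 2/π.
Then c_1 = (a_1 − i·b_1)/2 = -i/π.

Final answer: -i/π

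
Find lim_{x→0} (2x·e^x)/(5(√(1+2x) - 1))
Both numerator and denominator → 0 as x → 0; this is a 0/0 indeterminate form.
Expand each to leading order near x = 0: numerator ~ 2·x, denominator ~ 5·x.
The limit of the ratio is 2/5.

Final answer: 2/5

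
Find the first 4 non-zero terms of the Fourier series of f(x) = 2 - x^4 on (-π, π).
(-48 + 8·π^2)·cos(x) + (3 - 2·π^2)·cos(2·x) + (-16/27 + 8·π^2/9)·cos(3·x) - π^4/5 + 2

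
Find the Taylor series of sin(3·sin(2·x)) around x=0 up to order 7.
-35072·x^7/105 + 688·x^5/5 - 40·x^3 + 6·x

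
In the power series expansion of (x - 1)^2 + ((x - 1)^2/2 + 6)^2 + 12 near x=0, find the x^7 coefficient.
Expand to order 7: (x - 1)^2 + ((x - 1)^2/2 + 6)^2 + 12 = x^4/4 - x^3 + 17·x^2/2 - 15·x + 221/4 + O(x^8).
The coefficient of x^7 is 0.

Final answer: 0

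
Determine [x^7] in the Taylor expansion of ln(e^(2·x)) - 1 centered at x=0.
Expand to order 7: ln(e^(2·x)) - 1 = 2·x - 1 + O(x^8).
The coefficient of x^7 is 0.

Final answer: 0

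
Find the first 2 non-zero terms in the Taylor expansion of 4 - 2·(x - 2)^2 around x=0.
8·x - 4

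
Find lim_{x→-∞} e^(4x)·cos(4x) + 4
Evaluate the dominant behaviour as x → -∞; each term tends to a finite value or vanishes.
Limit = 4.

Final answer: 4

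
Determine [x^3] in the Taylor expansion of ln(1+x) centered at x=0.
Expand to order 3: ln(1+x) = x^3/3 - x^2/2 + x + O(x^4).
The coefficient of x^3 is 1/3.

Final answer: 1/3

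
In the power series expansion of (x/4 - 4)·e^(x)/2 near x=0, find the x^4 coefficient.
Expand to order 4: (x/4 - 4)·e^(x)/2 = -x^4/16 - 13·x^3/48 - 7·x^2/8 - 15·x/8 - 2 + O(x^5).
The coefficient of x^4 is -1/16.

Final answer: -1/16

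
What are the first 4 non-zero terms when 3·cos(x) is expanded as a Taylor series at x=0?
-x^6/240 + x^4/8 - 3·x^2/2 + 3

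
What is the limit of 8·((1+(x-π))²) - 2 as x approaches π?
Direct substitution at x = π gives 6.

Final answer: 6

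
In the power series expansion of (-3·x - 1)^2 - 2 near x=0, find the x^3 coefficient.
Expand to order 3: (-3·x - 1)^2 - 2 = 9·x^2 + 6·x - 1 + O(x^4).
The coefficient of x^3 is 0.

Final answer: 0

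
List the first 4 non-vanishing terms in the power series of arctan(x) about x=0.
-x^7/7 + x^5/5 - x^3/3 + x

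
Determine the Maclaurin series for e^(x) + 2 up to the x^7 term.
x^7/5040 + x^6/720 + x^5/120 + x^4/24 + x^3/6 + x^2/2 + x + 3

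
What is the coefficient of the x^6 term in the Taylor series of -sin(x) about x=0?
Expand to order 6: -sin(x) = -x^5/120 + x^3/6 - x + O(x^7).
The coefficient of x^6 is 0.

Final answer: 0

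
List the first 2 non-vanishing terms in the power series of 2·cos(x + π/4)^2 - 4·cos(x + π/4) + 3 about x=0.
x·(-2 + 2·√(2)) - 2·√(2) + 4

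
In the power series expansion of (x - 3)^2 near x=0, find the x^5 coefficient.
Expand to order 5: (x - 3)^2 = x^2 - 6·x + 9 + O(x^6).
The coefficient of x^5 is 0.

Final answer: 0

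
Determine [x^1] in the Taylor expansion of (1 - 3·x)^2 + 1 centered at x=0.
Expand to order 1: (1 - 3·x)^2 + 1 = 2 - 6·x + O(x^2).
The coefficient of x^1 is -6.

Final answer: -6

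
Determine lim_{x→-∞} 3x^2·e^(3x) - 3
The product is a 0·∞ indeterminate form at x → -∞.
Rewrite the product as 3x^2 / e^(-3x) (an ∞/∞ form) and apply L'Hôpital, or use the standard hierarchy e^(3|x|) ≫ |x^2| as x → -∞.
The indeterminate product → 0, so the limit = -3.

Final answer: -3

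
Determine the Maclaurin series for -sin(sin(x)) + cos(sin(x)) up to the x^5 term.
-x^5/10 + 5·x^4/24 + x^3/3 - x^2/2 - x + 1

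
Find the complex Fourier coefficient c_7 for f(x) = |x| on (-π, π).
Compute the real Fourier coefficients first: a_7 = -4/(49·π), b_7 = 0.
Then c_7 = (a_7 − i·b_7)/2 = -2/(49·π).

Final answer: -2/(49·π)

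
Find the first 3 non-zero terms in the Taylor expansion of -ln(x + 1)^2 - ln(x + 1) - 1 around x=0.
-x^2/2 - x - 1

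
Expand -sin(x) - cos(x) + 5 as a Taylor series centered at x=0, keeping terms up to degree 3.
x^3/6 + x^2/2 - x + 4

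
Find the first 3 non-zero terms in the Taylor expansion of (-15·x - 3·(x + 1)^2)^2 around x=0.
459·x^2 + 126·x + 9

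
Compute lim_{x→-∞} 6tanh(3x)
Evaluate the dominant behaviour as x → -∞; each term tends to a finite value or vanishes.
Limit = -6.

Final answer: -6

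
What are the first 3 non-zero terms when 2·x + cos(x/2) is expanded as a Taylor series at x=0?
-x^2/8 + 2·x + 1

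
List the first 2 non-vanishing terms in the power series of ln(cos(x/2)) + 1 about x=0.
1 - x^2/8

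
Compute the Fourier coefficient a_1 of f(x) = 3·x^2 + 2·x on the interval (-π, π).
a_1 = (1/π) ∫_{-π}^{π} f(x)·cos(1x) dx.
Evaluate the integral (use parity and integration by parts as needed): a_1 = -12.

Final answer: -12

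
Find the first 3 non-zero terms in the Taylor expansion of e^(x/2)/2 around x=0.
x^2/16 + x/4 + 1/2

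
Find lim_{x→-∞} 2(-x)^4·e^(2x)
This is a 0·∞ indeterminate form at x → -∞.
Rewrite the product as 2(-x)^4 / e^(-2x) (an ∞/∞ form) and apply L'Hôpital, or use the standard hierarchy e^(2|x|) ≫ |(-x)^4| as x → -∞.
The indeterminate product → 0, so the limit = 0.

Final answer: 0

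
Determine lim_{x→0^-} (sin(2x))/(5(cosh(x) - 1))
Both numerator and denominator → 0 as x → 0^-; this is a 0/0 indeterminate form.
Expand each to leading order near x = 0: numerator ~ 2·x, denominator ~ 5·x^2/2.
The limit of the ratio is -∞.

Final answer: -∞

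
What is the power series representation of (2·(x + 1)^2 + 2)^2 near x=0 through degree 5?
4·x^4 + 16·x^3 + 32·x^2 + 32·x + 16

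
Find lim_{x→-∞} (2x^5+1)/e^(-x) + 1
The quotient is an ∞/∞ indeterminate form as x → -∞.
Compare growth rates of the dominant terms (exponentials ≫ polynomials ≫ logarithms), or apply L'Hôpital's rule; the quotient → 0.
Adding the constant: 0 + 1 = 1. Limit = 1.

Final answer: 1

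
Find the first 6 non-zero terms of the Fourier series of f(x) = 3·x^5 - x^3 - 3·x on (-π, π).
(-122·π^2 + 6·π^4 + 726)·sin(x) + (-3·π^4 - 21 + 16·π^2)·sin(2·x) + (-46·π^2/9 + 38/27 + 2·π^4)·sin(3·x) + (-3·π^4/2 + 39/64 + 19·π^2/8)·sin(4·x) + (-34·π^2/25 - 546/625 + 6·π^4/5)·sin(5·x) + (-π^4 + 23/27 + 8·π^2/9)·sin(6·x)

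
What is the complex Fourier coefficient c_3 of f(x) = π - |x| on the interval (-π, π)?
Compute the real Fourier coefficients first: a_3 = 4/(9·π), b_3 = 0.
Then c_3 = (a_3 − i·b_3)/2 = 2/(9·π).

Final answer: 2/(9·π)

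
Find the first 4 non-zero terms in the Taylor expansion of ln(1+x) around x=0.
-x^4/4 + x^3/3 - x^2/2 + x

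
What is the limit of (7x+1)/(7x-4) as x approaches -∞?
Evaluate the dominant behaviour as x → -∞; each term tends to a finite value or vanishes.
Limit = 1.

Final answer: 1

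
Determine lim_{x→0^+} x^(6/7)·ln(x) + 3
The product is a 0·∞ indeterminate form at x → 0⁺.
Rewrite the product as ln(x) / x^(-6/7) and apply L'Hôpital, or use the standard hierarchy x^(-6/7) ≫ |ln x| as x → 0⁺.
The indeterminate product → 0, so the limit = 3.

Final answer: 3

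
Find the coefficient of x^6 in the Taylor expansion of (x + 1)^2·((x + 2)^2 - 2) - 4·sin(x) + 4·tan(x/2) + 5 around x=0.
Expand to order 6: (x + 1)^2·((x + 2)^2 - 2) - 4·sin(x) + 4·tan(x/2) + 5 = -x^5/60 + x^4 + 41·x^3/6 + 11·x^2 + 6·x + 7 + O(x^7).
The coefficient of x^6 is 0.

Final answer: 0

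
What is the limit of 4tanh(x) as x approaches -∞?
Evaluate the dominant behaviour as x → -∞; each term tends to a finite value or vanishes.
Limit = -4.

Final answer: -4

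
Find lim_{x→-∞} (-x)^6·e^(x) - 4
The product is a 0·∞ indeterminate form at x → -∞.
Rewrite the product as (-x)^6 / e^(-x) (an ∞/∞ form) and apply L'Hôpital, or use the standard hierarchy e^(|x|) ≫ |(-x)^6| as x → -∞.
The indeterminate product → 0, so the limit = -4.

Final answer: -4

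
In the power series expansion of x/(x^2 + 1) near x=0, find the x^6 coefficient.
Expand to order 6: x/(x^2 + 1) = x^5 - x^3 + x + O(x^7).
The coefficient of x^6 is 0.

Final answer: 0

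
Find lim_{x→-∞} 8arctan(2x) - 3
Evaluate the dominant behaviour as x → -∞; each term tends to a finite value or vanishes.
Limit = -4·π - 3.

Final answer: -4·π - 3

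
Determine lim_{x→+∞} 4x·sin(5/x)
As x → +∞: let u = 5/x → 0⁺; then 4·x·sin(5/x) = 4·5·sin(u)/u → 4·5·1 = 20.
Limit = 20.

Final answer: 20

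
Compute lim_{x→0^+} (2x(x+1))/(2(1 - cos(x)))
Both numerator and denominator → 0 as x → 0^+; this is a 0/0 indeterminate form.
Expand each to leading order near x = 0: numerator ~ 2·x, denominator ~ x^2.
The limit of the ratio is ∞.

Final answer: ∞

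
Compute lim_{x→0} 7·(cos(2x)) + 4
Direct substitution at x = 0 gives 11.

Final answer: 11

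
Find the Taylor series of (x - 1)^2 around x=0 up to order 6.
x^2 - 2·x + 1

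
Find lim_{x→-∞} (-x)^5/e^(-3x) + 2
The quotient is an ∞/∞ indeterminate form as x → -∞.
Compare growth rates of the dominant terms (exponentials ≫ polynomials ≫ logarithms), or apply L'Hôpital's rule; the quotient → 0.
Adding the constant: 0 + 2 = 2. Limit = 2.

Final answer: 2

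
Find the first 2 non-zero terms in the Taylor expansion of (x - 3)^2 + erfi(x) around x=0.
x·(-6 + 2/√(π)) + 9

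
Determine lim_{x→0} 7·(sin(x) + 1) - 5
Direct substitution at x = 0 gives 2.

Final answer: 2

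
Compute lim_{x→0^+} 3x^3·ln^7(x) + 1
The product is a 0·∞ indeterminate form at x → 0⁺.
Rewrite the product as 3·ln^7(x) / x^(-3) and apply L'Hôpital, or use the standard hierarchy x^(-3) ≫ |ln x|^7 as x → 0⁺.
The indeterminate product → 0, so the limit = 1.

Final answer: 1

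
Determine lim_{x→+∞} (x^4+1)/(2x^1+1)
This is an ∞/∞ indeterminate form as x → +∞.
Divide numerator and denominator by x^4 and let the lower-order terms vanish; the numerator's degree 4 exceeds the denominator's degree 1, so the quotient diverges.
Limit = ∞.

Final answer: ∞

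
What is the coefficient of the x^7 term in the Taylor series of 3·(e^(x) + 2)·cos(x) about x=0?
Expand to order 7: 3·(e^(x) + 2)·cos(x) = x^7/210 - x^6/120 - x^5/10 - x^4/4 - x^3 - 3·x^2 + 3·x + 9 + O(x^8).
The coefficient of x^7 is 1/210.

Final answer: 1/210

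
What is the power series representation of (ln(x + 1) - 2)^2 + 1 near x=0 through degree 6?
257·x^6/180 - 49·x^5/30 + 23·x^4/12 - 7·x^3/3 + 3·x^2 - 4·x + 5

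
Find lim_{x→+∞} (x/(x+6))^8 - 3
As x → +∞: x/(x+6) = 1/(1 + 6/x) → 1, and the 8th power of a limit-1 base also → 1; with the additive constant, 1 - 3 = -2.
Limit = -2.

Final answer: -2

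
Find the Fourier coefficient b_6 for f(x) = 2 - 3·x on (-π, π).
b_6 = (1/π) ∫_{-π}^{π} f(x)·sin(6x) dx.
Evaluate the integral (use parity and integration by parts as needed): b_6 = 1.

Final answer: 1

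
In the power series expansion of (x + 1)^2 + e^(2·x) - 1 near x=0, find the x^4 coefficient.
Expand to order 4: (x + 1)^2 + e^(2·x) - 1 = 2·x^4/3 + 4·x^3/3 + 3·x^2 + 4·x + 1 + O(x^5).
The coefficient of x^4 is 2/3.

Final answer: 2/3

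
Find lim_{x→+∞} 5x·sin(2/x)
As x → +∞: let u = 2/x → 0⁺; then 5·x·sin(2/x) = 5·2·sin(u)/u → 5·2·1 = 10.
Limit = 10.

Final answer: 10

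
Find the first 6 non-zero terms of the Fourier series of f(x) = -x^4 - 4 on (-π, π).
(-48 + 8·π^2)·cos(x) + (3 - 2·π^2)·cos(2·x) + (-16/27 + 8·π^2/9)·cos(3·x) + (3/16 - π^2/2)·cos(4·x) + (-48/625 + 8·π^2/25)·cos(5·x) - π^4/5 - 4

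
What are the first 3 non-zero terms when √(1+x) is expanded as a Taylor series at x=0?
-x^2/8 + x/2 + 1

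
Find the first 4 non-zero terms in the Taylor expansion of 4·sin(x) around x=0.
-x^7/1260 + x^5/30 - 2·x^3/3 + 4·x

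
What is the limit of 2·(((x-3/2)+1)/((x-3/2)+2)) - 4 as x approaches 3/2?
Direct substitution at x = 3/2 gives -3.

Final answer: -3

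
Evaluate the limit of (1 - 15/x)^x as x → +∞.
As x → +∞: this is the defining limit (1 - 15/x)^x → e^(-15).
Limit = e^(-15).

Final answer: e^(-15)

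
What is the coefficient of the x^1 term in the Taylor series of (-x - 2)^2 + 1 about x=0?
Expand to order 1: (-x - 2)^2 + 1 = 4·x + 5 + O(x^2).
The coefficient of x^1 is 4.

Final answer: 4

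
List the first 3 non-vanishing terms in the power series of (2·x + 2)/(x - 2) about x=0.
-3·x^2/4 - 3·x/2 - 1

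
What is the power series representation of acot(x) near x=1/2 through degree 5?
acot(1/2) - 4·(x - 1/2)/5 + 8·(x - 1/2)^2/25 + 16·(x - 1/2)^3/375 - 96·(x - 1/2)^4/625 + 1216·(x - 1/2)^5/15625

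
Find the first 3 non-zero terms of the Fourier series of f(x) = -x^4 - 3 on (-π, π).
(-48 + 8·π^2)·cos(x) + (3 - 2·π^2)·cos(2·x) - π^4/5 - 3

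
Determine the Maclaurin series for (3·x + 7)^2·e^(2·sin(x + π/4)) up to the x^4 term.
x^4·(-347·e^(√(2))/12 - 479·√(2)·e^(√(2))/24) + x^3·(-7·e^(√(2)) - 23·√(2)·e^(√(2))/6) + x^2·(35·√(2)·e^(√(2))/2 + 58·e^(√(2))) + x·(42·e^(√(2)) + 49·√(2)·e^(√(2))) + 49·e^(√(2))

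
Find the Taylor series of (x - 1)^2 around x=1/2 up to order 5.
1/4 - (x - 1/2) + (x - 1/2)^2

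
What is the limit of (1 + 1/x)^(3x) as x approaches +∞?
As x → +∞: write (1 + 1/x)^(3x) = ((1 + 1/x)^x)^3 → (e^1)^3 = e^3.
Limit = e^(3).

Final answer: e^(3)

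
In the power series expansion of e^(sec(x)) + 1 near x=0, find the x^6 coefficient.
Expand to order 6: e^(sec(x)) + 1 = 151·e·x^6/720 + e·x^4/3 + e·x^2/2 + 1 + e + O(x^7).
The coefficient of x^6 is 151·e/720.

Final answer: 151·e/720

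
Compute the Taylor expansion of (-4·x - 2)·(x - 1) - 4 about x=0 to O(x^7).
-4·x^2 + 2·x - 2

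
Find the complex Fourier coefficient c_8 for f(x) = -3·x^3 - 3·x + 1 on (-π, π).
Compute the real Fourier coefficients first: a_8 = 0, b_8 = 87/128 + 3·π^2/4.
Then c_8 = (a_8 − i·b_8)/2 = -3·i·π^2/8 - 87·i/256.

Final answer: -3·i·π^2/8 - 87·i/256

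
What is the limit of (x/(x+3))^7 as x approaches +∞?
As x → +∞: x/(x+3) = 1/(1 + 3/x) → 1, and the 7th power of a limit-1 base also → 1.
Limit = 1.

Final answer: 1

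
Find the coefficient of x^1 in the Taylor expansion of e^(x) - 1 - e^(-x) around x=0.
Expand to order 1: e^(x) - 1 - e^(-x) = 2·x - 1 + O(x^2).
The coefficient of x^1 is 2.

Final answer: 2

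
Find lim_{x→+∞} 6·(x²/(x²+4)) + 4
Evaluate the dominant behaviour as x → +∞; each term tends to a finite value or vanishes.
Limit = 10.

Final answer: 10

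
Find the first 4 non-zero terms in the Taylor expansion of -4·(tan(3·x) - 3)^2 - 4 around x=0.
216·x^3 - 36·x^2 + 72·x - 40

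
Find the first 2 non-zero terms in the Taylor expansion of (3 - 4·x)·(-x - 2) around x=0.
5·x - 6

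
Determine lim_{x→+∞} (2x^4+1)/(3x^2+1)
This is an ∞/∞ indeterminate form as x → +∞.
Divide numerator and denominator by x^4 and let the lower-order terms vanish; the numerator's degree 4 exceeds the denominator's degree 2, so the quotient diverges.
Limit = ∞.

Final answer: ∞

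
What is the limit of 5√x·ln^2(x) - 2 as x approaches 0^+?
The product is a 0·∞ indeterminate form at x → 0⁺.
Rewrite the product as 5·ln^2(x) / x^(-1/2) and apply L'Hôpital, or use the standard hierarchy x^(-1/2) ≫ |ln x|^2 as x → 0⁺.
The indeterminate product → 0, so the limit = -2.

Final answer: -2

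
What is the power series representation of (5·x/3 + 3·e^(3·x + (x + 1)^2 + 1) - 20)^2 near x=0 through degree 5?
x^5·(-20 + 3·e^(2))^2·(1185·e^(2)/(4·(-20 + 3·e^(2))) + 937·(5/(3·(-20 + 3·e^(2))) + 15·e^(2)/(-20 + 3·e^(2)))·e^(2)/(4·(-20 + 3·e^(2))) + 12555·e^(4)/(2·(-20 + 3·e^(2))^2)) + x^4·(-20 + 3·e^(2))^2·(937·e^(2)/(4·(-20 + 3·e^(2))) + 6561·e^(4)/(4·(-20 + 3·e^(2))^2) + 155·(5/(3·(-20 + 3·e^(2))) + 15·e^(2)/(-20 + 3·e^(2)))·e^(2)/(-20 + 3·e^(2))) + x^3·(-20 + 3·e^(2))^2·(155·e^(2)/(-20 + 3·e^(2)) + 81·(5/(3·(-20 + 3·e^(2))) + 15·e^(2)/(-20 + 3·e^(2)))·e^(2)/(-20 + 3·e^(2))) + x^2·(-20 + 3·e^(2))^2·(81·e^(2)/(-20 + 3·e^(2)) + (5/(3·(-20 + 3·e^(2))) + 15·e^(2)/(-20 + 3·e^(2)))^2) + x·(-20 + 3·e^(2))^2·(10/(3·(-20 + 3·e^(2))) + 30·e^(2)/(-20 + 3·e^(2))) + (-20 + 3·e^(2))^2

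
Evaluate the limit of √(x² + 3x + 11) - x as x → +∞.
This is an ∞ − ∞ indeterminate form.
Multiply and divide by the conjugate √(x²+3x + 11) + x; the x² terms cancel, leaving (3x + 11)/(√(x²+3x + 11)+x) → 3/2.
Limit = 3/2.

Final answer: 3/2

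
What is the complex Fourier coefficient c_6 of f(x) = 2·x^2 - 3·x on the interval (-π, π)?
Compute the real Fourier coefficients first: a_6 = 2/9, b_6 = 1.
Then c_6 = (a_6 − i·b_6)/2 = 1/9 - i/2.

Final answer: 1/9 - i/2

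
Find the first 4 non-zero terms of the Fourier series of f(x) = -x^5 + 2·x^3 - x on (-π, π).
(-266 - 2·π^4 + 44·π^2)·sin(x) + (-7·π^2 + 23/2 + π^4)·sin(2·x) + (-2·π^4/3 - 206/81 + 76·π^2/27)·sin(3·x) + (-13·π^2/8 + 71/64 + π^4/2)·sin(4·x)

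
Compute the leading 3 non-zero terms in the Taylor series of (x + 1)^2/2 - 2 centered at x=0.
x^2/2 + x - 3/2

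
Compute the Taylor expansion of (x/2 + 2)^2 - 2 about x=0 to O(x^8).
x^2/4 + 2·x + 2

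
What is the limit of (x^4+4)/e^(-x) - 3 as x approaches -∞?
The quotient is an ∞/∞ indeterminate form as x → -∞.
Compare growth rates of the dominant terms (exponentials ≫ polynomials ≫ logarithms), or apply L'Hôpital's rule; the quotient → 0.
Adding the constant: 0 - 3 = -3. Limit = -3.

Final answer: -3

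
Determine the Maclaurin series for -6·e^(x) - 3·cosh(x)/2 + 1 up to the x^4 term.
-5·x^4/16 - x^3 - 15·x^2/4 - 6·x - 13/2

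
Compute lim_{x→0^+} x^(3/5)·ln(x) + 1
The product is a 0·∞ indeterminate form at x → 0⁺.
Rewrite the product as ln(x) / x^(-3/5) and apply L'Hôpital, or use the standard hierarchy x^(-3/5) ≫ |ln x| as x → 0⁺.
The indeterminate product → 0, so the limit = 1.

Final answer: 1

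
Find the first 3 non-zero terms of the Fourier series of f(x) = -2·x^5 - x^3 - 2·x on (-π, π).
(-472 - 4·π^4 + 78·π^2)·sin(x) + (-9·π^2 + 31/2 + 2·π^4)·sin(2·x) + (-4·π^4/3 - 232/81 + 62·π^2/27)·sin(3·x)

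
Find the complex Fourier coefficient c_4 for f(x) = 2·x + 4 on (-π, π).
Compute the real Fourier coefficients first: a_4 = 0, b_4 = -1.
Then c_4 = (a_4 − i·b_4)/2 = i/2.

Final answer: i/2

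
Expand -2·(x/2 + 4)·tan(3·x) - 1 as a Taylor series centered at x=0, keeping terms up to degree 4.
-9·x^4 - 72·x^3 - 3·x^2 - 24·x - 1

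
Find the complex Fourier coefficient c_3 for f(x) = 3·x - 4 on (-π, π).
Compute the real Fourier coefficients first: a_3 = 0, b_3 = 2.
Then c_3 = (a_3 − i·b_3)/2 = -i.

Final answer: -i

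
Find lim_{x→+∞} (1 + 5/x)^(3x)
As x → +∞: write (1 + 5/x)^(3x) = ((1 + 5/x)^x)^3 → (e^5)^3 = e^15.
Limit = e^(15).

Final answer: e^(15)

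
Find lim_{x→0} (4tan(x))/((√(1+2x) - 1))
Both numerator and denominator → 0 as x → 0; this is a 0/0 indeterminate form.
Expand each to leading order near x = 0: numerator ~ 4·x, denominator ~ x.
The limit of the ratio is 4.

Final answer: 4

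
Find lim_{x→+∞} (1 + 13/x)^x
As x → +∞: this is the defining limit (1 + 13/x)^x → e^13.
Limit = e^(13).

Final answer: e^(13)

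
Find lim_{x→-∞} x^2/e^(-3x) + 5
The quotient is an ∞/∞ indeterminate form as x → -∞.
Compare growth rates of the dominant terms (exponentials ≫ polynomials ≫ logarithms), or apply L'Hôpital's rule; the quotient → 0.
Adding the constant: 0 + 5 = 5. Limit = 5.

Final answer: 5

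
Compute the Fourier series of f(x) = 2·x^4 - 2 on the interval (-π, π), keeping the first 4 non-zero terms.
(96 - 16·π^2)·cos(x) + (-6 + 4·π^2)·cos(2·x) + (32/27 - 16·π^2/9)·cos(3·x) - 2 + 2·π^4/5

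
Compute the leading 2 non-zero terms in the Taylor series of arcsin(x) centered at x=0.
x^3/6 + x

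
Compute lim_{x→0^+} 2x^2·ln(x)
This is a 0·∞ indeterminate form at x → 0⁺.
Rewrite the product as 2·ln(x) / x^(-2) and apply L'Hôpital, or use the standard hierarchy x^(-2) ≫ |ln x| as x → 0⁺.
The indeterminate product → 0, so the limit = 0.

Final answer: 0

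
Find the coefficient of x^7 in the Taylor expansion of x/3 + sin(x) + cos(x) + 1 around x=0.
Expand to order 7: x/3 + sin(x) + cos(x) + 1 = -x^7/5040 - x^6/720 + x^5/120 + x^4/24 - x^3/6 - x^2/2 + 4·x/3 + 2 + O(x^8).
The coefficient of x^7 is -1/5040.

Final answer: -1/5040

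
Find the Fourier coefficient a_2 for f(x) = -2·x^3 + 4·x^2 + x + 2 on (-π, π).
a_2 = (1/π) ∫_{-π}^{π} f(x)·cos(2x) dx.
Evaluate the integral (use parity and integration by parts as needed): a_2 = 4.

Final answer: 4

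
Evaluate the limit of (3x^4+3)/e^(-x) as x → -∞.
This is an ∞/∞ indeterminate form as x → -∞.
Compare growth rates of the dominant terms (exponentials ≫ polynomials ≫ logarithms), or apply L'Hôpital's rule; the quotient → 0.
Limit = 0.

Final answer: 0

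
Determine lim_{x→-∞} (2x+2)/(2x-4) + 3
Evaluate the dominant behaviour as x → -∞; each term tends to a finite value or vanishes.
Limit = 4.

Final answer: 4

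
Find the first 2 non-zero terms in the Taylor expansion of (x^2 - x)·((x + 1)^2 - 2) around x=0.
-3·x^2 + x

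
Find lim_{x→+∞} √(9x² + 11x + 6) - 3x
As x → +∞: multiply by the conjugate to get (11x+6)/(√(9x²+11x+6)+3x); the denominator ~ 6x, so the limit is 11/6.
Limit = 11/6.

Final answer: 11/6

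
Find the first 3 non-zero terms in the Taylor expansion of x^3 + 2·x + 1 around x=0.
x^3 + 2·x + 1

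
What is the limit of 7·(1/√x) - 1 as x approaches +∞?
Evaluate the dominant behaviour as x → +∞; each term tends to a finite value or vanishes.
Limit = -1.

Final answer: -1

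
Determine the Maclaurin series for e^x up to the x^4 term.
x^4/24 + x^3/6 + x^2/2 + x + 1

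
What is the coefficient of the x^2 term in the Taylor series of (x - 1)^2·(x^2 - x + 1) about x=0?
Expand to order 2: (x - 1)^2·(x^2 - x + 1) = 4·x^2 - 3·x + 1 + O(x^3).
The coefficient of x^2 is 4.

Final answer: 4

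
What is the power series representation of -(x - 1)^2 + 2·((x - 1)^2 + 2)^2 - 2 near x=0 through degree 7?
2·x^4 - 8·x^3 + 19·x^2 - 22·x + 15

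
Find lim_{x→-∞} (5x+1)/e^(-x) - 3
The quotient is an ∞/∞ indeterminate form as x → -∞.
Compare growth rates of the dominant terms (exponentials ≫ polynomials ≫ logarithms), or apply L'Hôpital's rule; the quotient → 0.
Adding the constant: 0 - 3 = -3. Limit = -3.

Final answer: -3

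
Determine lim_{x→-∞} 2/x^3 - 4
Evaluate the dominant behaviour as x → -∞; each term tends to a finite value or vanishes.
Limit = -4.

Final answer: -4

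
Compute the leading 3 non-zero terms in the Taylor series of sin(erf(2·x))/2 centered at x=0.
x^5·(64/(15·π^(5/2)) + 16/(5·√(π)) + 64/(3·π^(3/2))) + x^3·(-8/(3·√(π)) - 16/(3·π^(3/2))) + 2·x/√(π)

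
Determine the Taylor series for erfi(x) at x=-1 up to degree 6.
-erfi(1) + 2·e·(x + 1)/√(π) - 2·e·(x + 1)^2/√(π) + 2·e·(x + 1)^3/√(π) - 5·e·(x + 1)^4/(3·√(π)) + 19·e·(x + 1)^5/(15·√(π)) - 13·e·(x + 1)^6/(15·√(π))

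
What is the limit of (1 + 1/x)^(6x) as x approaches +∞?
As x → +∞: write (1 + 1/x)^(6x) = ((1 + 1/x)^x)^6 → (e^1)^6 = e^6.
Limit = e^(6).

Final answer: e^(6)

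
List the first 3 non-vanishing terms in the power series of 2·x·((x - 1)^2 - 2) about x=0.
2·x^3 - 4·x^2 - 2·x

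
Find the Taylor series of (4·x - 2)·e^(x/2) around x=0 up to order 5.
19·x^5/1920 + 5·x^4/64 + 11·x^3/24 + 7·x^2/4 + 3·x - 2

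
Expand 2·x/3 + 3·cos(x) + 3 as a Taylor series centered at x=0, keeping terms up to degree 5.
x^4/8 - 3·x^2/2 + 2·x/3 + 6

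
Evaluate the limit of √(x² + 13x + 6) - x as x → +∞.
This is an ∞ − ∞ indeterminate form.
Multiply and divide by the conjugate √(x²+13x + 6) + x; the x² terms cancel, leaving (13x + 6)/(√(x²+13x + 6)+x) → 13/2.
Limit = 13/2.

Final answer: 13/2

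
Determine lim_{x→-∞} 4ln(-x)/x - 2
The quotient is an ∞/∞ indeterminate form as x → -∞.
Compare growth rates of the dominant terms (exponentials ≫ polynomials ≫ logarithms), or apply L'Hôpital's rule; the quotient → 0.
Adding the constant: 0 - 2 = -2. Limit = -2.

Final answer: -2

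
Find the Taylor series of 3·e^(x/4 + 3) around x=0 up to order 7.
x^7·e^(3)/27525120 + x^6·e^(3)/983040 + x^5·e^(3)/40960 + x^4·e^(3)/2048 + x^3·e^(3)/128 + 3·x^2·e^(3)/32 + 3·x·e^(3)/4 + 3·e^(3)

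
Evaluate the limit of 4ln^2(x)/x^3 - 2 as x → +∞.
The quotient is an ∞/∞ indeterminate form as x → +∞.
The polynomial denominator x^3 dominates the logarithmic numerator (any positive power of x ≫ ln^2(x) as x → ∞), so the quotient → 0.
Adding the constant: 0 - 2 = -2. Limit = -2.

Final answer: -2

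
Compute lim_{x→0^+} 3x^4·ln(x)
This is a 0·∞ indeterminate form at x → 0⁺.
Rewrite the product as 3·ln(x) / x^(-4) and apply L'Hôpital, or use the standard hierarchy x^(-4) ≫ |ln x| as x → 0⁺.
The indeterminate product → 0, so the limit = 0.

Final answer: 0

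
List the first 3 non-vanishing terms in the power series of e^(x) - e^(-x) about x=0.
x^5/60 + x^3/3 + 2·x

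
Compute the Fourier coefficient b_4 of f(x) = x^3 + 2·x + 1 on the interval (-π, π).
b_4 = (1/π) ∫_{-π}^{π} f(x)·sin(4x) dx.
Evaluate the integral (use parity and integration by parts as needed): b_4 = -π^2/2 - 13/16.

Final answer: -π^2/2 - 13/16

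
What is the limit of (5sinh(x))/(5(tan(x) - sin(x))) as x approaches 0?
Both numerator and denominator → 0 as x → 0; this is a 0/0 indeterminate form.
Expand each to leading order near x = 0: numerator ~ 5·x, denominator ~ 5·x^3/2.
The limit of the ratio is ∞.

Final answer: ∞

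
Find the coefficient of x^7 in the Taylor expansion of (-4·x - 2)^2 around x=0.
Expand to order 7: (-4·x - 2)^2 = 16·x^2 + 16·x + 4 + O(x^8).
The coefficient of x^7 is 0.

Final answer: 0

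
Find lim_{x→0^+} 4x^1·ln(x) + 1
The product is a 0·∞ indeterminate form at x → 0⁺.
Rewrite the product as 4·ln(x) / x^(-1) and apply L'Hôpital, or use the standard hierarchy x^(-1) ≫ |ln x| as x → 0⁺.
The indeterminate product → 0, so the limit = 1.

Final answer: 1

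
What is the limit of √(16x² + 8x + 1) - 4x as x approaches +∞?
As x → +∞: multiply by the conjugate to get (8x+1)/(√(16x²+8x+1)+4x); the denominator ~ 8x, so the limit is 8/8 = 1.
Limit = 1.

Final answer: 1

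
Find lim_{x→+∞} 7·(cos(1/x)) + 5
Evaluate the dominant behaviour as x → +∞; each term tends to a finite value or vanishes.
Limit = 12.

Final answer: 12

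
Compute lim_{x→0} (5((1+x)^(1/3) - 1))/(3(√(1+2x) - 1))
Both numerator and denominator → 0 as x → 0; this is a 0/0 indeterminate form.
Expand each to leading order near x = 0: numerator ~ 5·x/3, denominator ~ 3·x.
The limit of the ratio is 5/9.

Final answer: 5/9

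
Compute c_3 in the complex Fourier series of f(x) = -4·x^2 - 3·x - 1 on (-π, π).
Compute the real Fourier coefficients first: a_3 = 16/9, b_3 = -2.
Then c_3 = (a_3 − i·b_3)/2 = 8/9 + i.

Final answer: 8/9 + i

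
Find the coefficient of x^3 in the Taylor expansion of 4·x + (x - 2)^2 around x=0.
Expand to order 3: 4·x + (x - 2)^2 = x^2 + 4 + O(x^4).
The coefficient of x^3 is 0.

Final answer: 0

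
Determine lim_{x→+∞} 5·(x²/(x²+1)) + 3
Evaluate the dominant behaviour as x → +∞; each term tends to a finite value or vanishes.
Limit = 8.

Final answer: 8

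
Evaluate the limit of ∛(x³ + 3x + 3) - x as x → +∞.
This is an ∞ − ∞ indeterminate form.
Multiply by (A² + AB + B²)/(A² + AB + B²) where A = ∛(x³+3x + 3), B = x to use A³ − B³ = (A−B)(A²+AB+B²); the x³ terms cancel, leaving (3x + 3)/(A²+AB+B²) with denominator ~ 3x², so the limit is 0.
Limit = 0.

Final answer: 0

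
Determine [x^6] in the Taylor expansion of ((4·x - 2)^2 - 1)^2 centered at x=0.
Expand to order 6: ((4·x - 2)^2 - 1)^2 = 256·x^4 - 512·x^3 + 352·x^2 - 96·x + 9 + O(x^7).
The coefficient of x^6 is 0.

Final answer: 0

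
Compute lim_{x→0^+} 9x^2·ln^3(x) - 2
The product is a 0·∞ indeterminate form at x → 0⁺.
Rewrite the product as 9·ln^3(x) / x^(-2) and apply L'Hôpital, or use the standard hierarchy x^(-2) ≫ |ln x|^3 as x → 0⁺.
The indeterminate product → 0, so the limit = -2.

Final answer: -2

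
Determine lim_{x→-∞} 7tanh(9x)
Evaluate the dominant behaviour as x → -∞; each term tends to a finite value or vanishes.
Limit = -7.

Final answer: -7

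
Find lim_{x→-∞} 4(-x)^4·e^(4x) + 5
The product is a 0·∞ indeterminate form at x → -∞.
Rewrite the product as 4(-x)^4 / e^(-4x) (an ∞/∞ form) and apply L'Hôpital, or use the standard hierarchy e^(4|x|) ≫ |(-x)^4| as x → -∞.
The indeterminate product → 0, so the limit = 5.

Final answer: 5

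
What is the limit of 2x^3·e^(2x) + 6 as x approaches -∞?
The product is a 0·∞ indeterminate form at x → -∞.
Rewrite the product as 2x^3 / e^(-2x) (an ∞/∞ form) and apply L'Hôpital, or use the standard hierarchy e^(2|x|) ≫ |x^3| as x → -∞.
The indeterminate product → 0, so the limit = 6.

Final answer: 6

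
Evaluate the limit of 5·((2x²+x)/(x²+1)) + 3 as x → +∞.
Evaluate the dominant behaviour as x → +∞; each term tends to a finite value or vanishes.
Limit = 13.

Final answer: 13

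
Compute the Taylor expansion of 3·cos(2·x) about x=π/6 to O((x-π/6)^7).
3/2 - 3·√(3)·(x - π/6) - 3·(x - π/6)^2 + 2·√(3)·(x - π/6)^3 + (x - π/6)^4 - 2·√(3)·(x - π/6)^5/5 - 2·(x - π/6)^6/15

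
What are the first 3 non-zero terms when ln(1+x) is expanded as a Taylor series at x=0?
x^3/3 - x^2/2 + x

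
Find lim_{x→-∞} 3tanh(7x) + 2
Evaluate the dominant behaviour as x → -∞; each term tends to a finite value or vanishes.
Limit = -1.

Final answer: -1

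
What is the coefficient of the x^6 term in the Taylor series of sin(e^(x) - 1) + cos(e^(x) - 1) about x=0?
-41/720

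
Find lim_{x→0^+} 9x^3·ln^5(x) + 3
The product is a 0·∞ indeterminate form at x → 0⁺.
Rewrite the product as 9·ln^5(x) / x^(-3) and apply L'Hôpital, or use the standard hierarchy x^(-3) ≫ |ln x|^5 as x → 0⁺.
The indeterminate product → 0, so the limit = 3.

Final answer: 3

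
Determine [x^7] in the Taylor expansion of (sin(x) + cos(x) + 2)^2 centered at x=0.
Expand to order 7: (sin(x) + cos(x) + 2)^2 = -11·x^7/420 - x^6/180 + 3·x^5/10 + x^4/6 - 2·x^3 - 2·x^2 + 6·x + 9 + O(x^8).
The coefficient of x^7 is -11/420.

Final answer: -11/420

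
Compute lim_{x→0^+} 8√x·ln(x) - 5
The product is a 0·∞ indeterminate form at x → 0⁺.
Rewrite the product as 8·ln(x) / x^(-1/2) and apply L'Hôpital, or use the standard hierarchy x^(-1/2) ≫ |ln x| as x → 0⁺.
The indeterminate product → 0, so the limit = -5.

Final answer: -5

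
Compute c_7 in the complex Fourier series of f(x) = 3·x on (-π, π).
Compute the real Fourier coefficients first: a_7 = 0, b_7 = 6/7.
Then c_7 = (a_7 − i·b_7)/2 = -3·i/7.

Final answer: -3·i/7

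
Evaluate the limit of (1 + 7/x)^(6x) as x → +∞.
As x → +∞: write (1 + 7/x)^(6x) = ((1 + 7/x)^x)^6 → (e^7)^6 = e^42.
Limit = e^(42).

Final answer: e^(42)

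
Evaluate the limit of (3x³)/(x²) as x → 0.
Both numerator and denominator → 0 as x → 0; this is a 0/0 indeterminate form.
Expand each to leading order near x = 0: numerator ~ 3·x^3, denominator ~ x^2.
The limit of the ratio is 0.

Final answer: 0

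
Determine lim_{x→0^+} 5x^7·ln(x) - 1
The product is a 0·∞ indeterminate form at x → 0⁺.
Rewrite the product as 5·ln(x) / x^(-7) and apply L'Hôpital, or use the standard hierarchy x^(-7) ≫ |ln x| as x → 0⁺.
The indeterminate product → 0, so the limit = -1.

Final answer: -1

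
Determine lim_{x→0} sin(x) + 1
Direct substitution at x = 0 gives 1.

Final answer: 1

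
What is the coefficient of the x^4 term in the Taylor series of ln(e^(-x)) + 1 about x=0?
Expand to order 4: ln(e^(-x)) + 1 = 1 - x + O(x^5).
The coefficient of x^4 is 0.

Final answer: 0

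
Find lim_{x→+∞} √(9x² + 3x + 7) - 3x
As x → +∞: multiply by the conjugate to get (3x+7)/(√(9x²+3x+7)+3x); the denominator ~ 6x, so the limit is 3/6 = 1/2.
Limit = 1/2.

Final answer: 1/2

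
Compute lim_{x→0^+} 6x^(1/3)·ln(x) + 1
The product is a 0·∞ indeterminate form at x → 0⁺.
Rewrite the product as 6·ln(x) / x^(-1/3) and apply L'Hôpital, or use the standard hierarchy x^(-1/3) ≫ |ln x| as x → 0⁺.
The indeterminate product → 0, so the limit = 1.

Final answer: 1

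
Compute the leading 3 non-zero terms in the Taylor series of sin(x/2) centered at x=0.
x^5/3840 - x^3/48 + x/2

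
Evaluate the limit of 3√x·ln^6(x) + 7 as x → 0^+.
The product is a 0·∞ indeterminate form at x → 0⁺.
Rewrite the product as 3·ln^6(x) / x^(-1/2) and apply L'Hôpital, or use the standard hierarchy x^(-1/2) ≫ |ln x|^6 as x → 0⁺.
The indeterminate product → 0, so the limit = 7.

Final answer: 7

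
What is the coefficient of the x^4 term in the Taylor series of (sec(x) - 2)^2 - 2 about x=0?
Expand to order 4: (sec(x) - 2)^2 - 2 = -x^4/6 - x^2 - 1 + O(x^5).
The coefficient of x^4 is -1/6.

Final answer: -1/6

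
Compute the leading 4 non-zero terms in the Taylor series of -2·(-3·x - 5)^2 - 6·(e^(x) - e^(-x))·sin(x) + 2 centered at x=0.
2·x^6/15 - 30·x^2 - 60·x - 48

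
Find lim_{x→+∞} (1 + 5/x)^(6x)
As x → +∞: write (1 + 5/x)^(6x) = ((1 + 5/x)^x)^6 → (e^5)^6 = e^30.
Limit = e^(30).

Final answer: e^(30)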